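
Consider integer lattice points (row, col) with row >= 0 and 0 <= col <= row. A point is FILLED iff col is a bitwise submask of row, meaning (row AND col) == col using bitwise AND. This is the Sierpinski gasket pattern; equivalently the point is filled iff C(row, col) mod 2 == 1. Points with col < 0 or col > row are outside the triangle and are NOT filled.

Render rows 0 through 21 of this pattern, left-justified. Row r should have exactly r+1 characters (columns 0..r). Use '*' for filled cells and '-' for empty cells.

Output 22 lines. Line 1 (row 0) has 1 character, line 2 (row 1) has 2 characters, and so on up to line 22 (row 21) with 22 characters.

r0=0: *
r1=1: **
r2=10: *-*
r3=11: ****
r4=100: *---*
r5=101: **--**
r6=110: *-*-*-*
r7=111: ********
r8=1000: *-------*
r9=1001: **------**
r10=1010: *-*-----*-*
r11=1011: ****----****
r12=1100: *---*---*---*
r13=1101: **--**--**--**
r14=1110: *-*-*-*-*-*-*-*
r15=1111: ****************
r16=10000: *---------------*
r17=10001: **--------------**
r18=10010: *-*-------------*-*
r19=10011: ****------------****
r20=10100: *---*-----------*---*
r21=10101: **--**----------**--**

Answer: *
**
*-*
****
*---*
**--**
*-*-*-*
********
*-------*
**------**
*-*-----*-*
****----****
*---*---*---*
**--**--**--**
*-*-*-*-*-*-*-*
****************
*---------------*
**--------------**
*-*-------------*-*
****------------****
*---*-----------*---*
**--**----------**--**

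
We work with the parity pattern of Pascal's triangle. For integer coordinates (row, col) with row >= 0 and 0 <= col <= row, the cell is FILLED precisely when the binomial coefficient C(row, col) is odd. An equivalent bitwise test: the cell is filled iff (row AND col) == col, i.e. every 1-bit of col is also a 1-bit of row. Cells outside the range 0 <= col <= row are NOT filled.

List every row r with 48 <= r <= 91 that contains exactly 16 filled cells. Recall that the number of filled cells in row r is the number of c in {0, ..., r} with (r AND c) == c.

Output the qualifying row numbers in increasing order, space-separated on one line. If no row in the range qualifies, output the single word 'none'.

Answer: 51 53 54 57 58 60 71 75 77 78 83 85 86 89 90

Derivation:
Row r has 2^popcount(r) filled cells, so we need popcount(r) = log2(16) = 4.
Scan r = 48..91 and keep those with exactly 4 one-bits:
r=48=110000 popcount=2 -> skip
r=49=110001 popcount=3 -> skip
r=50=110010 popcount=3 -> skip
r=51=110011 popcount=4 -> KEEP
r=52=110100 popcount=3 -> skip
r=53=110101 popcount=4 -> KEEP
r=54=110110 popcount=4 -> KEEP
r=55=110111 popcount=5 -> skip
r=56=111000 popcount=3 -> skip
r=57=111001 popcount=4 -> KEEP
r=58=111010 popcount=4 -> KEEP
r=59=111011 popcount=5 -> skip
r=60=111100 popcount=4 -> KEEP
r=61=111101 popcount=5 -> skip
r=62=111110 popcount=5 -> skip
r=63=111111 popcount=6 -> skip
r=64=1000000 popcount=1 -> skip
r=65=1000001 popcount=2 -> skip
r=66=1000010 popcount=2 -> skip
r=67=1000011 popcount=3 -> skip
r=68=1000100 popcount=2 -> skip
r=69=1000101 popcount=3 -> skip
r=70=1000110 popcount=3 -> skip
r=71=1000111 popcount=4 -> KEEP
r=72=1001000 popcount=2 -> skip
r=73=1001001 popcount=3 -> skip
r=74=1001010 popcount=3 -> skip
r=75=1001011 popcount=4 -> KEEP
r=76=1001100 popcount=3 -> skip
r=77=1001101 popcount=4 -> KEEP
r=78=1001110 popcount=4 -> KEEP
r=79=1001111 popcount=5 -> skip
r=80=1010000 popcount=2 -> skip
r=81=1010001 popcount=3 -> skip
r=82=1010010 popcount=3 -> skip
r=83=1010011 popcount=4 -> KEEP
r=84=1010100 popcount=3 -> skip
r=85=1010101 popcount=4 -> KEEP
r=86=1010110 popcount=4 -> KEEP
r=87=1010111 popcount=5 -> skip
r=88=1011000 popcount=3 -> skip
r=89=1011001 popcount=4 -> KEEP
r=90=1011010 popcount=4 -> KEEP
r=91=1011011 popcount=5 -> skip
Kept rows: 51 53 54 57 58 60 71 75 77 78 83 85 86 89 90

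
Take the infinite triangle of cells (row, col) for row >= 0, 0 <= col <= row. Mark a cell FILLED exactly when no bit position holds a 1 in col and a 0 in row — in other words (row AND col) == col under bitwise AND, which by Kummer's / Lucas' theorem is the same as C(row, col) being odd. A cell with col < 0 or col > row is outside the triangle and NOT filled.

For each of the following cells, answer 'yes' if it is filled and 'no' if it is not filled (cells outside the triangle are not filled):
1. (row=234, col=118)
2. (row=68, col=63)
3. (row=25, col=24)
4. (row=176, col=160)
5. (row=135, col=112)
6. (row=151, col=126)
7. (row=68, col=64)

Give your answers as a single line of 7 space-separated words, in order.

(234,118): row=0b11101010, col=0b1110110, row AND col = 0b1100010 = 98; 98 != 118 -> empty
(68,63): row=0b1000100, col=0b111111, row AND col = 0b100 = 4; 4 != 63 -> empty
(25,24): row=0b11001, col=0b11000, row AND col = 0b11000 = 24; 24 == 24 -> filled
(176,160): row=0b10110000, col=0b10100000, row AND col = 0b10100000 = 160; 160 == 160 -> filled
(135,112): row=0b10000111, col=0b1110000, row AND col = 0b0 = 0; 0 != 112 -> empty
(151,126): row=0b10010111, col=0b1111110, row AND col = 0b10110 = 22; 22 != 126 -> empty
(68,64): row=0b1000100, col=0b1000000, row AND col = 0b1000000 = 64; 64 == 64 -> filled

Answer: no no yes yes no no yes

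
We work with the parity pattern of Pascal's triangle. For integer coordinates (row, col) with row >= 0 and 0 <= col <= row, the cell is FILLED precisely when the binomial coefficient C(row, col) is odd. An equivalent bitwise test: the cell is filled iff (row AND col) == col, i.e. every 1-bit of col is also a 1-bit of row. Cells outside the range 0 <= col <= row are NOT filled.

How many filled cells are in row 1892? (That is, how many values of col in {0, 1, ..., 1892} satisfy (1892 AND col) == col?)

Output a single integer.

1892 in binary = 11101100100
popcount(1892) = number of 1-bits in 11101100100 = 6
A col c satisfies (1892 AND c) == c iff every set bit of c is also set in 1892; each of the 6 set bits of 1892 can independently be on or off in c.
count = 2^6 = 64

Answer: 64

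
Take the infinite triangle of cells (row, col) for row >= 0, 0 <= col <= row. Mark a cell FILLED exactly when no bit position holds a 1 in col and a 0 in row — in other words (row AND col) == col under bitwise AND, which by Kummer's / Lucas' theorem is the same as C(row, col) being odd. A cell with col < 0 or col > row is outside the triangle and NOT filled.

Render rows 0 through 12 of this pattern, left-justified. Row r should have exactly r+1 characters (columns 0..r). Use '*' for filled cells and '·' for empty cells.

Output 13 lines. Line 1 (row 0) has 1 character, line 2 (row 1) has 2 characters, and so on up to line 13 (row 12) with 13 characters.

Answer: *
**
*·*
****
*···*
**··**
*·*·*·*
********
*·······*
**······**
*·*·····*·*
****····****
*···*···*···*

Derivation:
r0=0: *
r1=1: **
r2=10: *·*
r3=11: ****
r4=100: *···*
r5=101: **··**
r6=110: *·*·*·*
r7=111: ********
r8=1000: *·······*
r9=1001: **······**
r10=1010: *·*·····*·*
r11=1011: ****····****
r12=1100: *···*···*···*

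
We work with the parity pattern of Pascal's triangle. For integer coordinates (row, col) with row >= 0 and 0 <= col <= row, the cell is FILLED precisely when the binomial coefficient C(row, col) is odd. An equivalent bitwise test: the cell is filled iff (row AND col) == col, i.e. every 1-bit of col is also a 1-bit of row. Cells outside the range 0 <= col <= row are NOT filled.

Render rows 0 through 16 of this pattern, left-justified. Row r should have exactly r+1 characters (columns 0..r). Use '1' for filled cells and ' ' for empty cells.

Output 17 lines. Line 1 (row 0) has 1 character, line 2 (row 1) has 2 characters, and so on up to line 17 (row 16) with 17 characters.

Answer: 1
11
1 1
1111
1   1
11  11
1 1 1 1
11111111
1       1
11      11
1 1     1 1
1111    1111
1   1   1   1
11  11  11  11
1 1 1 1 1 1 1 1
1111111111111111
1               1

Derivation:
r0=0: 1
r1=1: 11
r2=10: 1 1
r3=11: 1111
r4=100: 1   1
r5=101: 11  11
r6=110: 1 1 1 1
r7=111: 11111111
r8=1000: 1       1
r9=1001: 11      11
r10=1010: 1 1     1 1
r11=1011: 1111    1111
r12=1100: 1   1   1   1
r13=1101: 11  11  11  11
r14=1110: 1 1 1 1 1 1 1 1
r15=1111: 1111111111111111
r16=10000: 1               1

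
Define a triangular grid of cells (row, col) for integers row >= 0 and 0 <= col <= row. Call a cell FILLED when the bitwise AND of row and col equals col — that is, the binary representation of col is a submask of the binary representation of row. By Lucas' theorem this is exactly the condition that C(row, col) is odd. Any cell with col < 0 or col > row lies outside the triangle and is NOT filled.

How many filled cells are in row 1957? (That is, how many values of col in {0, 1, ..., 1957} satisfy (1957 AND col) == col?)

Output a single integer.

Answer: 128

Derivation:
1957 in binary = 11110100101
popcount(1957) = number of 1-bits in 11110100101 = 7
A col c satisfies (1957 AND c) == c iff every set bit of c is also set in 1957; each of the 7 set bits of 1957 can independently be on or off in c.
count = 2^7 = 128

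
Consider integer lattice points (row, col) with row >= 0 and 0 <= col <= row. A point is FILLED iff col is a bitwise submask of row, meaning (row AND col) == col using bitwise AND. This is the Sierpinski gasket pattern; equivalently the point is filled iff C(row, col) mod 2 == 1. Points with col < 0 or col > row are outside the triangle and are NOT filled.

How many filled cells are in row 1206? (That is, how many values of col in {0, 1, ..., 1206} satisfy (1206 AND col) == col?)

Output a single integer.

Answer: 64

Derivation:
1206 in binary = 10010110110
popcount(1206) = number of 1-bits in 10010110110 = 6
A col c satisfies (1206 AND c) == c iff every set bit of c is also set in 1206; each of the 6 set bits of 1206 can independently be on or off in c.
count = 2^6 = 64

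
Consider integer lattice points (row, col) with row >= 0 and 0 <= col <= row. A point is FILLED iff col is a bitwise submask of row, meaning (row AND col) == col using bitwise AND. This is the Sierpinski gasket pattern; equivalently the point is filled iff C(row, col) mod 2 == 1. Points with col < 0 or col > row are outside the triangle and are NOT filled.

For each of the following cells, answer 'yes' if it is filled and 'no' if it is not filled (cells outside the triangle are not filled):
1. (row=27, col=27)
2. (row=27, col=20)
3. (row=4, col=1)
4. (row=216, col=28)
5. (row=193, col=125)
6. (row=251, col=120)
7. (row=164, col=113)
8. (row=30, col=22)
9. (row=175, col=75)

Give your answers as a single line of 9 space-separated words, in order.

Answer: yes no no no no yes no yes no

Derivation:
(27,27): row=0b11011, col=0b11011, row AND col = 0b11011 = 27; 27 == 27 -> filled
(27,20): row=0b11011, col=0b10100, row AND col = 0b10000 = 16; 16 != 20 -> empty
(4,1): row=0b100, col=0b1, row AND col = 0b0 = 0; 0 != 1 -> empty
(216,28): row=0b11011000, col=0b11100, row AND col = 0b11000 = 24; 24 != 28 -> empty
(193,125): row=0b11000001, col=0b1111101, row AND col = 0b1000001 = 65; 65 != 125 -> empty
(251,120): row=0b11111011, col=0b1111000, row AND col = 0b1111000 = 120; 120 == 120 -> filled
(164,113): row=0b10100100, col=0b1110001, row AND col = 0b100000 = 32; 32 != 113 -> empty
(30,22): row=0b11110, col=0b10110, row AND col = 0b10110 = 22; 22 == 22 -> filled
(175,75): row=0b10101111, col=0b1001011, row AND col = 0b1011 = 11; 11 != 75 -> empty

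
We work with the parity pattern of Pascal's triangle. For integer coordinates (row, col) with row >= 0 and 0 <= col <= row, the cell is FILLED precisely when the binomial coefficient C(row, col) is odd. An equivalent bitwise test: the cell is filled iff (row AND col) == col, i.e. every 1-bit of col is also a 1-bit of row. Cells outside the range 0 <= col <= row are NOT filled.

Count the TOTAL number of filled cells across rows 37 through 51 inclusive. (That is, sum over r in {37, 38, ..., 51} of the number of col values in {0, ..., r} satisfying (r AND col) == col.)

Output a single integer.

r37=100101 pc3: +8 =8
r38=100110 pc3: +8 =16
r39=100111 pc4: +16 =32
r40=101000 pc2: +4 =36
r41=101001 pc3: +8 =44
r42=101010 pc3: +8 =52
r43=101011 pc4: +16 =68
r44=101100 pc3: +8 =76
r45=101101 pc4: +16 =92
r46=101110 pc4: +16 =108
r47=101111 pc5: +32 =140
r48=110000 pc2: +4 =144
r49=110001 pc3: +8 =152
r50=110010 pc3: +8 =160
r51=110011 pc4: +16 =176

Answer: 176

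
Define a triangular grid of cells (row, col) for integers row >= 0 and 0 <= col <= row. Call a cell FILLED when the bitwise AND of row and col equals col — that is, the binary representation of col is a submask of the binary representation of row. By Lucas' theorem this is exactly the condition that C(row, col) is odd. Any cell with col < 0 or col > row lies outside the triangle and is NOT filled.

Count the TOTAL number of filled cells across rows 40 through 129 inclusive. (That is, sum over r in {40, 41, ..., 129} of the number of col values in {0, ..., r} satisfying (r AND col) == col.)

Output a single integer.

r40=101000 pc2: +4 =4
r41=101001 pc3: +8 =12
r42=101010 pc3: +8 =20
r43=101011 pc4: +16 =36
r44=101100 pc3: +8 =44
r45=101101 pc4: +16 =60
r46=101110 pc4: +16 =76
r47=101111 pc5: +32 =108
r48=110000 pc2: +4 =112
r49=110001 pc3: +8 =120
r50=110010 pc3: +8 =128
r51=110011 pc4: +16 =144
r52=110100 pc3: +8 =152
r53=110101 pc4: +16 =168
r54=110110 pc4: +16 =184
r55=110111 pc5: +32 =216
r56=111000 pc3: +8 =224
r57=111001 pc4: +16 =240
r58=111010 pc4: +16 =256
r59=111011 pc5: +32 =288
r60=111100 pc4: +16 =304
r61=111101 pc5: +32 =336
r62=111110 pc5: +32 =368
r63=111111 pc6: +64 =432
r64=1000000 pc1: +2 =434
r65=1000001 pc2: +4 =438
r66=1000010 pc2: +4 =442
r67=1000011 pc3: +8 =450
r68=1000100 pc2: +4 =454
r69=1000101 pc3: +8 =462
r70=1000110 pc3: +8 =470
r71=1000111 pc4: +16 =486
r72=1001000 pc2: +4 =490
r73=1001001 pc3: +8 =498
r74=1001010 pc3: +8 =506
r75=1001011 pc4: +16 =522
r76=1001100 pc3: +8 =530
r77=1001101 pc4: +16 =546
r78=1001110 pc4: +16 =562
r79=1001111 pc5: +32 =594
r80=1010000 pc2: +4 =598
r81=1010001 pc3: +8 =606
r82=1010010 pc3: +8 =614
r83=1010011 pc4: +16 =630
r84=1010100 pc3: +8 =638
r85=1010101 pc4: +16 =654
r86=1010110 pc4: +16 =670
r87=1010111 pc5: +32 =702
r88=1011000 pc3: +8 =710
r89=1011001 pc4: +16 =726
r90=1011010 pc4: +16 =742
r91=1011011 pc5: +32 =774
r92=1011100 pc4: +16 =790
r93=1011101 pc5: +32 =822
r94=1011110 pc5: +32 =854
r95=1011111 pc6: +64 =918
r96=1100000 pc2: +4 =922
r97=1100001 pc3: +8 =930
r98=1100010 pc3: +8 =938
r99=1100011 pc4: +16 =954
r100=1100100 pc3: +8 =962
r101=1100101 pc4: +16 =978
r102=1100110 pc4: +16 =994
r103=1100111 pc5: +32 =1026
r104=1101000 pc3: +8 =1034
r105=1101001 pc4: +16 =1050
r106=1101010 pc4: +16 =1066
r107=1101011 pc5: +32 =1098
r108=1101100 pc4: +16 =1114
r109=1101101 pc5: +32 =1146
r110=1101110 pc5: +32 =1178
r111=1101111 pc6: +64 =1242
r112=1110000 pc3: +8 =1250
r113=1110001 pc4: +16 =1266
r114=1110010 pc4: +16 =1282
r115=1110011 pc5: +32 =1314
r116=1110100 pc4: +16 =1330
r117=1110101 pc5: +32 =1362
r118=1110110 pc5: +32 =1394
r119=1110111 pc6: +64 =1458
r120=1111000 pc4: +16 =1474
r121=1111001 pc5: +32 =1506
r122=1111010 pc5: +32 =1538
r123=1111011 pc6: +64 =1602
r124=1111100 pc5: +32 =1634
r125=1111101 pc6: +64 =1698
r126=1111110 pc6: +64 =1762
r127=1111111 pc7: +128 =1890
r128=10000000 pc1: +2 =1892
r129=10000001 pc2: +4 =1896

Answer: 1896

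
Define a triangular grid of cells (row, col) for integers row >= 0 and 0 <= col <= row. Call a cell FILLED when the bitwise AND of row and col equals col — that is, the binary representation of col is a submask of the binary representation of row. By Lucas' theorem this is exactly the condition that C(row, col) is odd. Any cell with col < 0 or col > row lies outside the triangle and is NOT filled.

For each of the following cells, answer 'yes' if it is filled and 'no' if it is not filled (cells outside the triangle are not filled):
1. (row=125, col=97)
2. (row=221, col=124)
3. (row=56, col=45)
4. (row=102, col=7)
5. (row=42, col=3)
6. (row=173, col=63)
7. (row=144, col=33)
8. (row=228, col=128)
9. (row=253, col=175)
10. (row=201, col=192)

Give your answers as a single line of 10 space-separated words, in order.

(125,97): row=0b1111101, col=0b1100001, row AND col = 0b1100001 = 97; 97 == 97 -> filled
(221,124): row=0b11011101, col=0b1111100, row AND col = 0b1011100 = 92; 92 != 124 -> empty
(56,45): row=0b111000, col=0b101101, row AND col = 0b101000 = 40; 40 != 45 -> empty
(102,7): row=0b1100110, col=0b111, row AND col = 0b110 = 6; 6 != 7 -> empty
(42,3): row=0b101010, col=0b11, row AND col = 0b10 = 2; 2 != 3 -> empty
(173,63): row=0b10101101, col=0b111111, row AND col = 0b101101 = 45; 45 != 63 -> empty
(144,33): row=0b10010000, col=0b100001, row AND col = 0b0 = 0; 0 != 33 -> empty
(228,128): row=0b11100100, col=0b10000000, row AND col = 0b10000000 = 128; 128 == 128 -> filled
(253,175): row=0b11111101, col=0b10101111, row AND col = 0b10101101 = 173; 173 != 175 -> empty
(201,192): row=0b11001001, col=0b11000000, row AND col = 0b11000000 = 192; 192 == 192 -> filled

Answer: yes no no no no no no yes no yes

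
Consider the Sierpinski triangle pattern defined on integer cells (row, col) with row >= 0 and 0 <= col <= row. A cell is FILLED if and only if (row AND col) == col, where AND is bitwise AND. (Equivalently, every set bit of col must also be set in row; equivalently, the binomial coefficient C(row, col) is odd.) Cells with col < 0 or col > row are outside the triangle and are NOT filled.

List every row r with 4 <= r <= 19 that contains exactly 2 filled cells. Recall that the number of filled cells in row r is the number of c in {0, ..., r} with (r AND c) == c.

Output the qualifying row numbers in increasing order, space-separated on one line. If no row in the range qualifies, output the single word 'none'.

Row r has 2^popcount(r) filled cells, so we need popcount(r) = log2(2) = 1.
Scan r = 4..19 and keep those with exactly 1 one-bits:
r=4=100 popcount=1 -> KEEP
r=5=101 popcount=2 -> skip
r=6=110 popcount=2 -> skip
r=7=111 popcount=3 -> skip
r=8=1000 popcount=1 -> KEEP
r=9=1001 popcount=2 -> skip
r=10=1010 popcount=2 -> skip
r=11=1011 popcount=3 -> skip
r=12=1100 popcount=2 -> skip
r=13=1101 popcount=3 -> skip
r=14=1110 popcount=3 -> skip
r=15=1111 popcount=4 -> skip
r=16=10000 popcount=1 -> KEEP
r=17=10001 popcount=2 -> skip
r=18=10010 popcount=2 -> skip
r=19=10011 popcount=3 -> skip
Kept rows: 4 8 16

Answer: 4 8 16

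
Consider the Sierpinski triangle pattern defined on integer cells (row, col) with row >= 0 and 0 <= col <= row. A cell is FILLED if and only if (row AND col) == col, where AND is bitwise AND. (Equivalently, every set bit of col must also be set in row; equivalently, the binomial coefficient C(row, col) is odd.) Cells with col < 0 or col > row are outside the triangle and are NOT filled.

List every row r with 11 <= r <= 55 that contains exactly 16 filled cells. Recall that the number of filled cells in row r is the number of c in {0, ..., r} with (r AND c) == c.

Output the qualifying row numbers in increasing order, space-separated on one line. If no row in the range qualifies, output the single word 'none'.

Answer: 15 23 27 29 30 39 43 45 46 51 53 54

Derivation:
Row r has 2^popcount(r) filled cells, so we need popcount(r) = log2(16) = 4.
Scan r = 11..55 and keep those with exactly 4 one-bits:
r=11=1011 popcount=3 -> skip
r=12=1100 popcount=2 -> skip
r=13=1101 popcount=3 -> skip
r=14=1110 popcount=3 -> skip
r=15=1111 popcount=4 -> KEEP
r=16=10000 popcount=1 -> skip
r=17=10001 popcount=2 -> skip
r=18=10010 popcount=2 -> skip
r=19=10011 popcount=3 -> skip
r=20=10100 popcount=2 -> skip
r=21=10101 popcount=3 -> skip
r=22=10110 popcount=3 -> skip
r=23=10111 popcount=4 -> KEEP
r=24=11000 popcount=2 -> skip
r=25=11001 popcount=3 -> skip
r=26=11010 popcount=3 -> skip
r=27=11011 popcount=4 -> KEEP
r=28=11100 popcount=3 -> skip
r=29=11101 popcount=4 -> KEEP
r=30=11110 popcount=4 -> KEEP
r=31=11111 popcount=5 -> skip
r=32=100000 popcount=1 -> skip
r=33=100001 popcount=2 -> skip
r=34=100010 popcount=2 -> skip
r=35=100011 popcount=3 -> skip
r=36=100100 popcount=2 -> skip
r=37=100101 popcount=3 -> skip
r=38=100110 popcount=3 -> skip
r=39=100111 popcount=4 -> KEEP
r=40=101000 popcount=2 -> skip
r=41=101001 popcount=3 -> skip
r=42=101010 popcount=3 -> skip
r=43=101011 popcount=4 -> KEEP
r=44=101100 popcount=3 -> skip
r=45=101101 popcount=4 -> KEEP
r=46=101110 popcount=4 -> KEEP
r=47=101111 popcount=5 -> skip
r=48=110000 popcount=2 -> skip
r=49=110001 popcount=3 -> skip
r=50=110010 popcount=3 -> skip
r=51=110011 popcount=4 -> KEEP
r=52=110100 popcount=3 -> skip
r=53=110101 popcount=4 -> KEEP
r=54=110110 popcount=4 -> KEEP
r=55=110111 popcount=5 -> skip
Kept rows: 15 23 27 29 30 39 43 45 46 51 53 54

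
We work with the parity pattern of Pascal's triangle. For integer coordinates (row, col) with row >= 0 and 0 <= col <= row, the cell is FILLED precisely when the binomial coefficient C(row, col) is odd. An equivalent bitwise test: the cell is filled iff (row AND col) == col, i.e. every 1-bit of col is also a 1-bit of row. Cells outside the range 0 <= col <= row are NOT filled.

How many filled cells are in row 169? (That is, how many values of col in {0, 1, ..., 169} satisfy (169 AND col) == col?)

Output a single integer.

Answer: 16

Derivation:
169 in binary = 10101001
popcount(169) = number of 1-bits in 10101001 = 4
A col c satisfies (169 AND c) == c iff every set bit of c is also set in 169; each of the 4 set bits of 169 can independently be on or off in c.
count = 2^4 = 16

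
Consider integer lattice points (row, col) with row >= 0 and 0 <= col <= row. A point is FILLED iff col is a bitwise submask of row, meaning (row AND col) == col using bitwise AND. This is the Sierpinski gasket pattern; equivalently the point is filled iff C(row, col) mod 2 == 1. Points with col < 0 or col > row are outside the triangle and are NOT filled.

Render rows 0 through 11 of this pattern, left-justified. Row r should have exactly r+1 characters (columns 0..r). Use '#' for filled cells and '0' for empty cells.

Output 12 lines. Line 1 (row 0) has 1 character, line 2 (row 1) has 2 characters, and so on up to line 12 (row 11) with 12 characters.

Answer: #
##
#0#
####
#000#
##00##
#0#0#0#
########
#0000000#
##000000##
#0#00000#0#
####0000####

Derivation:
r0=0: #
r1=1: ##
r2=10: #0#
r3=11: ####
r4=100: #000#
r5=101: ##00##
r6=110: #0#0#0#
r7=111: ########
r8=1000: #0000000#
r9=1001: ##000000##
r10=1010: #0#00000#0#
r11=1011: ####0000####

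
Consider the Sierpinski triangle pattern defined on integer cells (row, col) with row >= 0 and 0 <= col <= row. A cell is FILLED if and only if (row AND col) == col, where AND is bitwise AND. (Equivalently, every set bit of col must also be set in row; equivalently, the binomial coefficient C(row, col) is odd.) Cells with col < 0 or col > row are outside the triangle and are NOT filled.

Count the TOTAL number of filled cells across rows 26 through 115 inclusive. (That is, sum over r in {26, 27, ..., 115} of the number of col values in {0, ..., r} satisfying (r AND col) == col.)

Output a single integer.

r26=11010 pc3: +8 =8
r27=11011 pc4: +16 =24
r28=11100 pc3: +8 =32
r29=11101 pc4: +16 =48
r30=11110 pc4: +16 =64
r31=11111 pc5: +32 =96
r32=100000 pc1: +2 =98
r33=100001 pc2: +4 =102
r34=100010 pc2: +4 =106
r35=100011 pc3: +8 =114
r36=100100 pc2: +4 =118
r37=100101 pc3: +8 =126
r38=100110 pc3: +8 =134
r39=100111 pc4: +16 =150
r40=101000 pc2: +4 =154
r41=101001 pc3: +8 =162
r42=101010 pc3: +8 =170
r43=101011 pc4: +16 =186
r44=101100 pc3: +8 =194
r45=101101 pc4: +16 =210
r46=101110 pc4: +16 =226
r47=101111 pc5: +32 =258
r48=110000 pc2: +4 =262
r49=110001 pc3: +8 =270
r50=110010 pc3: +8 =278
r51=110011 pc4: +16 =294
r52=110100 pc3: +8 =302
r53=110101 pc4: +16 =318
r54=110110 pc4: +16 =334
r55=110111 pc5: +32 =366
r56=111000 pc3: +8 =374
r57=111001 pc4: +16 =390
r58=111010 pc4: +16 =406
r59=111011 pc5: +32 =438
r60=111100 pc4: +16 =454
r61=111101 pc5: +32 =486
r62=111110 pc5: +32 =518
r63=111111 pc6: +64 =582
r64=1000000 pc1: +2 =584
r65=1000001 pc2: +4 =588
r66=1000010 pc2: +4 =592
r67=1000011 pc3: +8 =600
r68=1000100 pc2: +4 =604
r69=1000101 pc3: +8 =612
r70=1000110 pc3: +8 =620
r71=1000111 pc4: +16 =636
r72=1001000 pc2: +4 =640
r73=1001001 pc3: +8 =648
r74=1001010 pc3: +8 =656
r75=1001011 pc4: +16 =672
r76=1001100 pc3: +8 =680
r77=1001101 pc4: +16 =696
r78=1001110 pc4: +16 =712
r79=1001111 pc5: +32 =744
r80=1010000 pc2: +4 =748
r81=1010001 pc3: +8 =756
r82=1010010 pc3: +8 =764
r83=1010011 pc4: +16 =780
r84=1010100 pc3: +8 =788
r85=1010101 pc4: +16 =804
r86=1010110 pc4: +16 =820
r87=1010111 pc5: +32 =852
r88=1011000 pc3: +8 =860
r89=1011001 pc4: +16 =876
r90=1011010 pc4: +16 =892
r91=1011011 pc5: +32 =924
r92=1011100 pc4: +16 =940
r93=1011101 pc5: +32 =972
r94=1011110 pc5: +32 =1004
r95=1011111 pc6: +64 =1068
r96=1100000 pc2: +4 =1072
r97=1100001 pc3: +8 =1080
r98=1100010 pc3: +8 =1088
r99=1100011 pc4: +16 =1104
r100=1100100 pc3: +8 =1112
r101=1100101 pc4: +16 =1128
r102=1100110 pc4: +16 =1144
r103=1100111 pc5: +32 =1176
r104=1101000 pc3: +8 =1184
r105=1101001 pc4: +16 =1200
r106=1101010 pc4: +16 =1216
r107=1101011 pc5: +32 =1248
r108=1101100 pc4: +16 =1264
r109=1101101 pc5: +32 =1296
r110=1101110 pc5: +32 =1328
r111=1101111 pc6: +64 =1392
r112=1110000 pc3: +8 =1400
r113=1110001 pc4: +16 =1416
r114=1110010 pc4: +16 =1432
r115=1110011 pc5: +32 =1464

Answer: 1464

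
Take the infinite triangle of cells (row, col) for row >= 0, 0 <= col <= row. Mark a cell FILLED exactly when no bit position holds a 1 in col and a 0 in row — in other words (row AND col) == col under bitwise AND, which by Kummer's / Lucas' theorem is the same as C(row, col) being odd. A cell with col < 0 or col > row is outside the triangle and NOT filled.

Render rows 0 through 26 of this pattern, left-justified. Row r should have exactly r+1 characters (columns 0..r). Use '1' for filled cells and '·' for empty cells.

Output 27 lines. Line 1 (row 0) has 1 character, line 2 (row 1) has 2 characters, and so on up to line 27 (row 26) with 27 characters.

r0=0: 1
r1=1: 11
r2=10: 1·1
r3=11: 1111
r4=100: 1···1
r5=101: 11··11
r6=110: 1·1·1·1
r7=111: 11111111
r8=1000: 1·······1
r9=1001: 11······11
r10=1010: 1·1·····1·1
r11=1011: 1111····1111
r12=1100: 1···1···1···1
r13=1101: 11··11··11··11
r14=1110: 1·1·1·1·1·1·1·1
r15=1111: 1111111111111111
r16=10000: 1···············1
r17=10001: 11··············11
r18=10010: 1·1·············1·1
r19=10011: 1111············1111
r20=10100: 1···1···········1···1
r21=10101: 11··11··········11··11
r22=10110: 1·1·1·1·········1·1·1·1
r23=10111: 11111111········11111111
r24=11000: 1·······1·······1·······1
r25=11001: 11······11······11······11
r26=11010: 1·1·····1·1·····1·1·····1·1

Answer: 1
11
1·1
1111
1···1
11··11
1·1·1·1
11111111
1·······1
11······11
1·1·····1·1
1111····1111
1···1···1···1
11··11··11··11
1·1·1·1·1·1·1·1
1111111111111111
1···············1
11··············11
1·1·············1·1
1111············1111
1···1···········1···1
11··11··········11··11
1·1·1·1·········1·1·1·1
11111111········11111111
1·······1·······1·······1
11······11······11······11
1·1·····1·1·····1·1·····1·1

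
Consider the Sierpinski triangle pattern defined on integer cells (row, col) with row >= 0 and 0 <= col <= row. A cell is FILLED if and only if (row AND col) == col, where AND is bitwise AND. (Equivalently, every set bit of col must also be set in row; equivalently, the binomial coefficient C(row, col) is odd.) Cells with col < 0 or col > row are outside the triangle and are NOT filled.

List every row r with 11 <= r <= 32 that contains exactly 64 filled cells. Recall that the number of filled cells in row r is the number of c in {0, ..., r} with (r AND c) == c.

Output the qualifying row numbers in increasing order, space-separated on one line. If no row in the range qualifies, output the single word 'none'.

Row r has 2^popcount(r) filled cells, so we need popcount(r) = log2(64) = 6.
Scan r = 11..32 and keep those with exactly 6 one-bits:
r=11=1011 popcount=3 -> skip
r=12=1100 popcount=2 -> skip
r=13=1101 popcount=3 -> skip
r=14=1110 popcount=3 -> skip
r=15=1111 popcount=4 -> skip
r=16=10000 popcount=1 -> skip
r=17=10001 popcount=2 -> skip
r=18=10010 popcount=2 -> skip
r=19=10011 popcount=3 -> skip
r=20=10100 popcount=2 -> skip
r=21=10101 popcount=3 -> skip
r=22=10110 popcount=3 -> skip
r=23=10111 popcount=4 -> skip
r=24=11000 popcount=2 -> skip
r=25=11001 popcount=3 -> skip
r=26=11010 popcount=3 -> skip
r=27=11011 popcount=4 -> skip
r=28=11100 popcount=3 -> skip
r=29=11101 popcount=4 -> skip
r=30=11110 popcount=4 -> skip
r=31=11111 popcount=5 -> skip
r=32=100000 popcount=1 -> skip
Kept rows: none

Answer: none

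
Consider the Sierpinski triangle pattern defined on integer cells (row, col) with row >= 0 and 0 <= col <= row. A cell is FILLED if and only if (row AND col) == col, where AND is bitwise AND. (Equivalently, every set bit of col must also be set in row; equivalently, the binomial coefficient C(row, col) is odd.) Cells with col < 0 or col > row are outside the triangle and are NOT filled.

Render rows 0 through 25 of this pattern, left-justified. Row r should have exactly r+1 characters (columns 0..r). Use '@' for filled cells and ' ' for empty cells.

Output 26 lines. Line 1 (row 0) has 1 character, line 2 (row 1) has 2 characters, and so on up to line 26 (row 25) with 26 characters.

Answer: @
@@
@ @
@@@@
@   @
@@  @@
@ @ @ @
@@@@@@@@
@       @
@@      @@
@ @     @ @
@@@@    @@@@
@   @   @   @
@@  @@  @@  @@
@ @ @ @ @ @ @ @
@@@@@@@@@@@@@@@@
@               @
@@              @@
@ @             @ @
@@@@            @@@@
@   @           @   @
@@  @@          @@  @@
@ @ @ @         @ @ @ @
@@@@@@@@        @@@@@@@@
@       @       @       @
@@      @@      @@      @@

Derivation:
r0=0: @
r1=1: @@
r2=10: @ @
r3=11: @@@@
r4=100: @   @
r5=101: @@  @@
r6=110: @ @ @ @
r7=111: @@@@@@@@
r8=1000: @       @
r9=1001: @@      @@
r10=1010: @ @     @ @
r11=1011: @@@@    @@@@
r12=1100: @   @   @   @
r13=1101: @@  @@  @@  @@
r14=1110: @ @ @ @ @ @ @ @
r15=1111: @@@@@@@@@@@@@@@@
r16=10000: @               @
r17=10001: @@              @@
r18=10010: @ @             @ @
r19=10011: @@@@            @@@@
r20=10100: @   @           @   @
r21=10101: @@  @@          @@  @@
r22=10110: @ @ @ @         @ @ @ @
r23=10111: @@@@@@@@        @@@@@@@@
r24=11000: @       @       @       @
r25=11001: @@      @@      @@      @@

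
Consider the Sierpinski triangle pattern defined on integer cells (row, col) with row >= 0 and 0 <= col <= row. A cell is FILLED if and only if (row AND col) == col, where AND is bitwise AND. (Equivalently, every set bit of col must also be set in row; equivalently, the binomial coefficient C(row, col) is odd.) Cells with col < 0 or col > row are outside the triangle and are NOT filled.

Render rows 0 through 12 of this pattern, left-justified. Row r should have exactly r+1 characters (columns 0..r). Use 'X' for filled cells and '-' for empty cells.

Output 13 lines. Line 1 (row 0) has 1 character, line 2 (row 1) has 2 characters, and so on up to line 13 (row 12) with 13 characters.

Answer: X
XX
X-X
XXXX
X---X
XX--XX
X-X-X-X
XXXXXXXX
X-------X
XX------XX
X-X-----X-X
XXXX----XXXX
X---X---X---X

Derivation:
r0=0: X
r1=1: XX
r2=10: X-X
r3=11: XXXX
r4=100: X---X
r5=101: XX--XX
r6=110: X-X-X-X
r7=111: XXXXXXXX
r8=1000: X-------X
r9=1001: XX------XX
r10=1010: X-X-----X-X
r11=1011: XXXX----XXXX
r12=1100: X---X---X---X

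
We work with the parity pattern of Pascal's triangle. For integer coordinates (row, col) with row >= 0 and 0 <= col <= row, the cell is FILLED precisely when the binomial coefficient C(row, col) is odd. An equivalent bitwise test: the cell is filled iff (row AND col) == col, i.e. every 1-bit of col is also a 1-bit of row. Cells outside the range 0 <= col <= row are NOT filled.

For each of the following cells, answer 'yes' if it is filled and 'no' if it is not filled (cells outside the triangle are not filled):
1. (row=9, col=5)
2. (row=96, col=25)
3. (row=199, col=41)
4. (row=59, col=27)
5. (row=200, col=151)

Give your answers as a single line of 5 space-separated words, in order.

(9,5): row=0b1001, col=0b101, row AND col = 0b1 = 1; 1 != 5 -> empty
(96,25): row=0b1100000, col=0b11001, row AND col = 0b0 = 0; 0 != 25 -> empty
(199,41): row=0b11000111, col=0b101001, row AND col = 0b1 = 1; 1 != 41 -> empty
(59,27): row=0b111011, col=0b11011, row AND col = 0b11011 = 27; 27 == 27 -> filled
(200,151): row=0b11001000, col=0b10010111, row AND col = 0b10000000 = 128; 128 != 151 -> empty

Answer: no no no yes no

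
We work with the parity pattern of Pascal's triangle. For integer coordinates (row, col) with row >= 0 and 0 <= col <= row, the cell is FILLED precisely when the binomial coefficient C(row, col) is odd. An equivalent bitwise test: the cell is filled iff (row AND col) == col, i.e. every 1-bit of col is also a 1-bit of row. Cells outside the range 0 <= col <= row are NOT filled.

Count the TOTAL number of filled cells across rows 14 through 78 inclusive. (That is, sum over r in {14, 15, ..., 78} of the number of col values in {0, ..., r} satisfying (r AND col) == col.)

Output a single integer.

r14=1110 pc3: +8 =8
r15=1111 pc4: +16 =24
r16=10000 pc1: +2 =26
r17=10001 pc2: +4 =30
r18=10010 pc2: +4 =34
r19=10011 pc3: +8 =42
r20=10100 pc2: +4 =46
r21=10101 pc3: +8 =54
r22=10110 pc3: +8 =62
r23=10111 pc4: +16 =78
r24=11000 pc2: +4 =82
r25=11001 pc3: +8 =90
r26=11010 pc3: +8 =98
r27=11011 pc4: +16 =114
r28=11100 pc3: +8 =122
r29=11101 pc4: +16 =138
r30=11110 pc4: +16 =154
r31=11111 pc5: +32 =186
r32=100000 pc1: +2 =188
r33=100001 pc2: +4 =192
r34=100010 pc2: +4 =196
r35=100011 pc3: +8 =204
r36=100100 pc2: +4 =208
r37=100101 pc3: +8 =216
r38=100110 pc3: +8 =224
r39=100111 pc4: +16 =240
r40=101000 pc2: +4 =244
r41=101001 pc3: +8 =252
r42=101010 pc3: +8 =260
r43=101011 pc4: +16 =276
r44=101100 pc3: +8 =284
r45=101101 pc4: +16 =300
r46=101110 pc4: +16 =316
r47=101111 pc5: +32 =348
r48=110000 pc2: +4 =352
r49=110001 pc3: +8 =360
r50=110010 pc3: +8 =368
r51=110011 pc4: +16 =384
r52=110100 pc3: +8 =392
r53=110101 pc4: +16 =408
r54=110110 pc4: +16 =424
r55=110111 pc5: +32 =456
r56=111000 pc3: +8 =464
r57=111001 pc4: +16 =480
r58=111010 pc4: +16 =496
r59=111011 pc5: +32 =528
r60=111100 pc4: +16 =544
r61=111101 pc5: +32 =576
r62=111110 pc5: +32 =608
r63=111111 pc6: +64 =672
r64=1000000 pc1: +2 =674
r65=1000001 pc2: +4 =678
r66=1000010 pc2: +4 =682
r67=1000011 pc3: +8 =690
r68=1000100 pc2: +4 =694
r69=1000101 pc3: +8 =702
r70=1000110 pc3: +8 =710
r71=1000111 pc4: +16 =726
r72=1001000 pc2: +4 =730
r73=1001001 pc3: +8 =738
r74=1001010 pc3: +8 =746
r75=1001011 pc4: +16 =762
r76=1001100 pc3: +8 =770
r77=1001101 pc4: +16 =786
r78=1001110 pc4: +16 =802

Answer: 802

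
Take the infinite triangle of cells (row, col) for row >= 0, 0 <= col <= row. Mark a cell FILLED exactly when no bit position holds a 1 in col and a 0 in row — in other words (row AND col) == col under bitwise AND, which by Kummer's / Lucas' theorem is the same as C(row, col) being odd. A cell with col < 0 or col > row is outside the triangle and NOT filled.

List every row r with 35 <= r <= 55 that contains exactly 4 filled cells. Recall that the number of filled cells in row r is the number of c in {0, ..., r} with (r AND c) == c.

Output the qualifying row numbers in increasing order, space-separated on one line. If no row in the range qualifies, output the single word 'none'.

Answer: 36 40 48

Derivation:
Row r has 2^popcount(r) filled cells, so we need popcount(r) = log2(4) = 2.
Scan r = 35..55 and keep those with exactly 2 one-bits:
r=35=100011 popcount=3 -> skip
r=36=100100 popcount=2 -> KEEP
r=37=100101 popcount=3 -> skip
r=38=100110 popcount=3 -> skip
r=39=100111 popcount=4 -> skip
r=40=101000 popcount=2 -> KEEP
r=41=101001 popcount=3 -> skip
r=42=101010 popcount=3 -> skip
r=43=101011 popcount=4 -> skip
r=44=101100 popcount=3 -> skip
r=45=101101 popcount=4 -> skip
r=46=101110 popcount=4 -> skip
r=47=101111 popcount=5 -> skip
r=48=110000 popcount=2 -> KEEP
r=49=110001 popcount=3 -> skip
r=50=110010 popcount=3 -> skip
r=51=110011 popcount=4 -> skip
r=52=110100 popcount=3 -> skip
r=53=110101 popcount=4 -> skip
r=54=110110 popcount=4 -> skip
r=55=110111 popcount=5 -> skip
Kept rows: 36 40 48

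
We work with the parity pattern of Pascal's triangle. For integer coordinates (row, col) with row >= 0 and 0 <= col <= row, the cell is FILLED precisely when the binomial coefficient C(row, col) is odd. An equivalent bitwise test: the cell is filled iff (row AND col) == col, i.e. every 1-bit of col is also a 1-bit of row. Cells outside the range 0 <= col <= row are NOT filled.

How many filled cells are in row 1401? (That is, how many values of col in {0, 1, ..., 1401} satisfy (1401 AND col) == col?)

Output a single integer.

Answer: 128

Derivation:
1401 in binary = 10101111001
popcount(1401) = number of 1-bits in 10101111001 = 7
A col c satisfies (1401 AND c) == c iff every set bit of c is also set in 1401; each of the 7 set bits of 1401 can independently be on or off in c.
count = 2^7 = 128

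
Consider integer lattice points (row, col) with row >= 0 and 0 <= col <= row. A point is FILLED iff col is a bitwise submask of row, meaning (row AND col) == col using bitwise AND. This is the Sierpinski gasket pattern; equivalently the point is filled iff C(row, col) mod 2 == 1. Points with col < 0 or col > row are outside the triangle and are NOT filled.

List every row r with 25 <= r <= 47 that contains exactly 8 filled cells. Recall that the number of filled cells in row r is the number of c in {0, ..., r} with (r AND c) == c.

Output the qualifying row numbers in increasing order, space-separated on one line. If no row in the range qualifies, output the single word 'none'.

Answer: 25 26 28 35 37 38 41 42 44

Derivation:
Row r has 2^popcount(r) filled cells, so we need popcount(r) = log2(8) = 3.
Scan r = 25..47 and keep those with exactly 3 one-bits:
r=25=11001 popcount=3 -> KEEP
r=26=11010 popcount=3 -> KEEP
r=27=11011 popcount=4 -> skip
r=28=11100 popcount=3 -> KEEP
r=29=11101 popcount=4 -> skip
r=30=11110 popcount=4 -> skip
r=31=11111 popcount=5 -> skip
r=32=100000 popcount=1 -> skip
r=33=100001 popcount=2 -> skip
r=34=100010 popcount=2 -> skip
r=35=100011 popcount=3 -> KEEP
r=36=100100 popcount=2 -> skip
r=37=100101 popcount=3 -> KEEP
r=38=100110 popcount=3 -> KEEP
r=39=100111 popcount=4 -> skip
r=40=101000 popcount=2 -> skip
r=41=101001 popcount=3 -> KEEP
r=42=101010 popcount=3 -> KEEP
r=43=101011 popcount=4 -> skip
r=44=101100 popcount=3 -> KEEP
r=45=101101 popcount=4 -> skip
r=46=101110 popcount=4 -> skip
r=47=101111 popcount=5 -> skip
Kept rows: 25 26 28 35 37 38 41 42 44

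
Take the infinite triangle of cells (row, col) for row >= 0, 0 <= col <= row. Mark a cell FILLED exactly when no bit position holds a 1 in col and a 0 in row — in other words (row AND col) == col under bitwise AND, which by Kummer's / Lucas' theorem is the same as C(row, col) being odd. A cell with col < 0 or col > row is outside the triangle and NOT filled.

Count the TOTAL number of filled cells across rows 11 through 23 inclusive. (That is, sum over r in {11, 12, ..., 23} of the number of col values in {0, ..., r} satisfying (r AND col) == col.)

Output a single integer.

Answer: 98

Derivation:
r11=1011 pc3: +8 =8
r12=1100 pc2: +4 =12
r13=1101 pc3: +8 =20
r14=1110 pc3: +8 =28
r15=1111 pc4: +16 =44
r16=10000 pc1: +2 =46
r17=10001 pc2: +4 =50
r18=10010 pc2: +4 =54
r19=10011 pc3: +8 =62
r20=10100 pc2: +4 =66
r21=10101 pc3: +8 =74
r22=10110 pc3: +8 =82
r23=10111 pc4: +16 =98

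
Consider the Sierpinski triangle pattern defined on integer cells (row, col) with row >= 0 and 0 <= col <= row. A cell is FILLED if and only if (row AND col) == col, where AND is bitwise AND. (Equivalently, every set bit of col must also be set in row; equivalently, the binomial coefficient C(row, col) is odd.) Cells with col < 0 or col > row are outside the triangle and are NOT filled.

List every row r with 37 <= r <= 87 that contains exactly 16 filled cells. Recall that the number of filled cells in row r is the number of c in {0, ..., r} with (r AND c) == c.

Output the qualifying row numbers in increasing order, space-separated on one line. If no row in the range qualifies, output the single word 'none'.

Row r has 2^popcount(r) filled cells, so we need popcount(r) = log2(16) = 4.
Scan r = 37..87 and keep those with exactly 4 one-bits:
r=37=100101 popcount=3 -> skip
r=38=100110 popcount=3 -> skip
r=39=100111 popcount=4 -> KEEP
r=40=101000 popcount=2 -> skip
r=41=101001 popcount=3 -> skip
r=42=101010 popcount=3 -> skip
r=43=101011 popcount=4 -> KEEP
r=44=101100 popcount=3 -> skip
r=45=101101 popcount=4 -> KEEP
r=46=101110 popcount=4 -> KEEP
r=47=101111 popcount=5 -> skip
r=48=110000 popcount=2 -> skip
r=49=110001 popcount=3 -> skip
r=50=110010 popcount=3 -> skip
r=51=110011 popcount=4 -> KEEP
r=52=110100 popcount=3 -> skip
r=53=110101 popcount=4 -> KEEP
r=54=110110 popcount=4 -> KEEP
r=55=110111 popcount=5 -> skip
r=56=111000 popcount=3 -> skip
r=57=111001 popcount=4 -> KEEP
r=58=111010 popcount=4 -> KEEP
r=59=111011 popcount=5 -> skip
r=60=111100 popcount=4 -> KEEP
r=61=111101 popcount=5 -> skip
r=62=111110 popcount=5 -> skip
r=63=111111 popcount=6 -> skip
r=64=1000000 popcount=1 -> skip
r=65=1000001 popcount=2 -> skip
r=66=1000010 popcount=2 -> skip
r=67=1000011 popcount=3 -> skip
r=68=1000100 popcount=2 -> skip
r=69=1000101 popcount=3 -> skip
r=70=1000110 popcount=3 -> skip
r=71=1000111 popcount=4 -> KEEP
r=72=1001000 popcount=2 -> skip
r=73=1001001 popcount=3 -> skip
r=74=1001010 popcount=3 -> skip
r=75=1001011 popcount=4 -> KEEP
r=76=1001100 popcount=3 -> skip
r=77=1001101 popcount=4 -> KEEP
r=78=1001110 popcount=4 -> KEEP
r=79=1001111 popcount=5 -> skip
r=80=1010000 popcount=2 -> skip
r=81=1010001 popcount=3 -> skip
r=82=1010010 popcount=3 -> skip
r=83=1010011 popcount=4 -> KEEP
r=84=1010100 popcount=3 -> skip
r=85=1010101 popcount=4 -> KEEP
r=86=1010110 popcount=4 -> KEEP
r=87=1010111 popcount=5 -> skip
Kept rows: 39 43 45 46 51 53 54 57 58 60 71 75 77 78 83 85 86

Answer: 39 43 45 46 51 53 54 57 58 60 71 75 77 78 83 85 86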